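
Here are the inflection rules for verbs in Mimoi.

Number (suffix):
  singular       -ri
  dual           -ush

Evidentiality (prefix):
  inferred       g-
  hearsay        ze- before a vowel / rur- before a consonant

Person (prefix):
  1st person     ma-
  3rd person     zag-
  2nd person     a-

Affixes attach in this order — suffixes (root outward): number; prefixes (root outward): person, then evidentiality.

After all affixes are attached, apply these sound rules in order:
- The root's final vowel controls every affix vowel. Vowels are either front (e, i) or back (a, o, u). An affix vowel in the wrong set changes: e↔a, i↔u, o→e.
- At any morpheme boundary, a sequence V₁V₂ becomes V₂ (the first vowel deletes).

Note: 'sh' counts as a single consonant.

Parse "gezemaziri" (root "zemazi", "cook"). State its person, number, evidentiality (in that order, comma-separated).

2nd person, singular, inferred

Segment: g-a-zemazi-ri.
person: a- → 2nd person.
number: -ri → singular.
evidentiality: g- → inferred.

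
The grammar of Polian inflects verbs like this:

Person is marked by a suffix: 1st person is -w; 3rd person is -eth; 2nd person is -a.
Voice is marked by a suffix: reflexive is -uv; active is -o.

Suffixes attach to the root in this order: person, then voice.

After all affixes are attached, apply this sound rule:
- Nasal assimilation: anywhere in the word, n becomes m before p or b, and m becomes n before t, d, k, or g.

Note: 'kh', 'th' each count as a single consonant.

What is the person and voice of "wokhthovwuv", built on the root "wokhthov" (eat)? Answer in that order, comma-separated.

1st person, reflexive

Segment: wokhthov-w-uv.
person: -w → 1st person.
voice: -uv → reflexive.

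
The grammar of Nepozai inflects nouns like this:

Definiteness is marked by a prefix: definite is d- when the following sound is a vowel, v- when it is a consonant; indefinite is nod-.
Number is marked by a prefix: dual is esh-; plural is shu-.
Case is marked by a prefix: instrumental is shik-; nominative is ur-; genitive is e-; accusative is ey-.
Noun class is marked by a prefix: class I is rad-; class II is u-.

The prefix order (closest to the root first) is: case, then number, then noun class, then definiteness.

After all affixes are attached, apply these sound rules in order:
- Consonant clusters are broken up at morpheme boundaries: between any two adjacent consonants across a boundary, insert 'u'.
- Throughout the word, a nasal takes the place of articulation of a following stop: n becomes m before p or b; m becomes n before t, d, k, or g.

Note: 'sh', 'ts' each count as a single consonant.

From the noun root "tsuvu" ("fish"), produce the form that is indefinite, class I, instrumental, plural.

noduradushushikutsuvu

Attach case instrumental shik- → shiktsuvu.
Attach number plural shu- → shushiktsuvu.
Attach noun class class I rad- → radshushiktsuvu.
Attach definiteness indefinite nod- → nodradshushiktsuvu.
Apply epenthesis: nodradshushiktsuvu → noduradushushikutsuvu.
Nasal assimilation: no change.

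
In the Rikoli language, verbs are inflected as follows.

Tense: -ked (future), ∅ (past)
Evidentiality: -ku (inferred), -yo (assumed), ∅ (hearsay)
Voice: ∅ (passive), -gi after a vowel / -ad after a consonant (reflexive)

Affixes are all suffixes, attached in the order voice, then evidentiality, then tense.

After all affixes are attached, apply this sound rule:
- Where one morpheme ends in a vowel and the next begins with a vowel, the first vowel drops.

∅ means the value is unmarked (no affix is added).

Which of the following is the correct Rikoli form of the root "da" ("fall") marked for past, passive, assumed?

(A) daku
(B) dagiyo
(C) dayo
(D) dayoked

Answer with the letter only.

voice = passive: zero marking, form stays da.
Attach evidentiality assumed -yo → dayo.
tense = past: zero marking, form stays dayo.
Vowel deletion: no change.
So the correct form is dayo, option (C).
(D) dayoked is wrong: it uses future instead of past for tense.
(A) daku is wrong: it uses inferred instead of assumed for evidentiality.
(B) dagiyo is wrong: it uses reflexive instead of passive for voice.

C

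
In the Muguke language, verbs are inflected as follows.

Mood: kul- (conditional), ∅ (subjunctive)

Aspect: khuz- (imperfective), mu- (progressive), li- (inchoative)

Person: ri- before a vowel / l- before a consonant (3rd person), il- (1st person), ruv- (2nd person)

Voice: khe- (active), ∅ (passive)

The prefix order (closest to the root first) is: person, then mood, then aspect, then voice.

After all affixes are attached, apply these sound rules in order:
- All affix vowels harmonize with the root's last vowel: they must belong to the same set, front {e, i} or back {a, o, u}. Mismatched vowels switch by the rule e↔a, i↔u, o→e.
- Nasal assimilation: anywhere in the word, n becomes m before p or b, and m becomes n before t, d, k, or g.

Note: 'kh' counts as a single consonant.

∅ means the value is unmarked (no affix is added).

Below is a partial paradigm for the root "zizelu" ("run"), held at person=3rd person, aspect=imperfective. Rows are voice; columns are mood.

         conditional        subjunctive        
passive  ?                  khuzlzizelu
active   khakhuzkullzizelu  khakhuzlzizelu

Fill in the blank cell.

Attach person 3rd person l- (before consonant 'z') → lzizelu.
Attach mood conditional kul- → kullzizelu.
Attach aspect imperfective khuz- → khuzkullzizelu.
voice = passive: zero marking, form stays khuzkullzizelu.
Vowel harmony: no change.
Nasal assimilation: no change.

khuzkullzizelu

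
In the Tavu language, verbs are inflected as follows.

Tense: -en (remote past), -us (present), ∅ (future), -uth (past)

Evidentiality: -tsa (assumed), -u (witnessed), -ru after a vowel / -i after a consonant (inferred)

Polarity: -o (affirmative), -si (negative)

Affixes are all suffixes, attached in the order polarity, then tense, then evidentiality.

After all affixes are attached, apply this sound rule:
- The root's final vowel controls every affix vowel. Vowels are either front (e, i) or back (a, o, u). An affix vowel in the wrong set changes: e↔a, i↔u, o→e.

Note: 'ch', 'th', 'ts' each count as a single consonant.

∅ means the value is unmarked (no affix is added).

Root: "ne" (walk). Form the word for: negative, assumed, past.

nesiithtse

Attach polarity negative -si → nesi.
Attach tense past -uth → nesiuth.
Attach evidentiality assumed -tsa → nesiuthtsa.
Apply vowel harmony: nesiuthtsa → nesiithtse.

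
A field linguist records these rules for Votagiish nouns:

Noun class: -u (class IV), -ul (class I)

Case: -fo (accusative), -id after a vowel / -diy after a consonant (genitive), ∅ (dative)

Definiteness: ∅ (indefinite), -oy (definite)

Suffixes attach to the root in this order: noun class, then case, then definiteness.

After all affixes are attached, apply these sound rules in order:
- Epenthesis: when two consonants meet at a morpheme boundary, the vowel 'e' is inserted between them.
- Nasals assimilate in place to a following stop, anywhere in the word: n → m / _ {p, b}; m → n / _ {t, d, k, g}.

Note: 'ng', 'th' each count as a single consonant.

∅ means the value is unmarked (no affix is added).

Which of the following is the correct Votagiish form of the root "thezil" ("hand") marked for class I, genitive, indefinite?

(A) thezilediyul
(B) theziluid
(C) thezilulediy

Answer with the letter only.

Attach noun class class I -ul → thezilul.
Attach case genitive -diy (after consonant 'l') → theziluldiy.
definiteness = indefinite: zero marking, form stays theziluldiy.
Apply epenthesis: theziluldiy → thezilulediy.
Nasal assimilation: no change.
So the correct form is thezilulediy, option (C).
(A) thezilediyul is wrong: it has the affixes in the wrong order.
(B) theziluid is wrong: it uses class IV instead of class I for noun class.

C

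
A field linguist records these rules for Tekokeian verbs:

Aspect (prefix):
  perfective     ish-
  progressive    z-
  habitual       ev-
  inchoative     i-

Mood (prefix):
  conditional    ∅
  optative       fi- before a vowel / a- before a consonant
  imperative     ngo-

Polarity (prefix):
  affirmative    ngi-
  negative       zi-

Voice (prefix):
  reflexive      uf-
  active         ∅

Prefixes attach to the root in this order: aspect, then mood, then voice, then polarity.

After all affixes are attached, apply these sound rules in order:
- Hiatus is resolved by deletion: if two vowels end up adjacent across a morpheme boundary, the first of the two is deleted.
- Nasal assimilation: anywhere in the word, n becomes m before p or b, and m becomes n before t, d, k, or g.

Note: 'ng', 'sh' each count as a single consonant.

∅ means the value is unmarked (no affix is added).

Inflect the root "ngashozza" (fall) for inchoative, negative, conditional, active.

zingashozza

Attach aspect inchoative i- → ingashozza.
mood = conditional: zero marking, form stays ingashozza.
voice = active: zero marking, form stays ingashozza.
Attach polarity negative zi- → ziingashozza.
Apply vowel deletion: ziingashozza → zingashozza.
Nasal assimilation: no change.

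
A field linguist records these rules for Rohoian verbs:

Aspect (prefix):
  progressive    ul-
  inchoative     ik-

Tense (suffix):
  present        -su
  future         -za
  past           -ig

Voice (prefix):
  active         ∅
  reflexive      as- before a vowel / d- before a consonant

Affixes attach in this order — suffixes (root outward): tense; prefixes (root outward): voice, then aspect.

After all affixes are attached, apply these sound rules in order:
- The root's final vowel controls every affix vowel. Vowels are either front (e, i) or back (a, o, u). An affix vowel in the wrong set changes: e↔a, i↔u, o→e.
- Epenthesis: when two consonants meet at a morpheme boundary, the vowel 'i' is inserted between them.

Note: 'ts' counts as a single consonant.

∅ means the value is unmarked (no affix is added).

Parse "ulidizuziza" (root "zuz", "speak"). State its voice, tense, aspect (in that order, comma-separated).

Segment: ul-d-zuz-za.
voice: as/d- → reflexive.
tense: -za → future.
aspect: ul- → progressive.

reflexive, future, progressive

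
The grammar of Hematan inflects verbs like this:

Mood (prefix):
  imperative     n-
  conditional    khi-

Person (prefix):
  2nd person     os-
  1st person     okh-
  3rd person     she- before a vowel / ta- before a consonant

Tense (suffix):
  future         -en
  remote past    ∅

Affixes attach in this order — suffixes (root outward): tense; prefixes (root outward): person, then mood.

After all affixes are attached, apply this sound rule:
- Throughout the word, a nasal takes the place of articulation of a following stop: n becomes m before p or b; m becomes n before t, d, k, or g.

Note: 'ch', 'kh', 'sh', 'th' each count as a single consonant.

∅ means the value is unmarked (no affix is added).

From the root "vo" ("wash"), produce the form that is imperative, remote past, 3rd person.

ntavo

Attach person 3rd person ta- (before consonant 'v') → tavo.
tense = remote past: zero marking, form stays tavo.
Attach mood imperative n- → ntavo.
Nasal assimilation: no change.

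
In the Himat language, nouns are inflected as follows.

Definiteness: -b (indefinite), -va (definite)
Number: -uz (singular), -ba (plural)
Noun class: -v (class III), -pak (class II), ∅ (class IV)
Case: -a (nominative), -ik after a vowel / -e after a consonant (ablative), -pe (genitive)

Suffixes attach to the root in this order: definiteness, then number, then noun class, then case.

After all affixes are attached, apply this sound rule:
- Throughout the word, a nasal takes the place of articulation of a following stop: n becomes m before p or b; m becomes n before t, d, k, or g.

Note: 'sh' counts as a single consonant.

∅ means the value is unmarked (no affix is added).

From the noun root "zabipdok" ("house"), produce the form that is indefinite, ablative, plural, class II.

zabipdokbbapake

Attach definiteness indefinite -b → zabipdokb.
Attach number plural -ba → zabipdokbba.
Attach noun class class II -pak → zabipdokbbapak.
Attach case ablative -e (after consonant 'k') → zabipdokbbapake.
Nasal assimilation: no change.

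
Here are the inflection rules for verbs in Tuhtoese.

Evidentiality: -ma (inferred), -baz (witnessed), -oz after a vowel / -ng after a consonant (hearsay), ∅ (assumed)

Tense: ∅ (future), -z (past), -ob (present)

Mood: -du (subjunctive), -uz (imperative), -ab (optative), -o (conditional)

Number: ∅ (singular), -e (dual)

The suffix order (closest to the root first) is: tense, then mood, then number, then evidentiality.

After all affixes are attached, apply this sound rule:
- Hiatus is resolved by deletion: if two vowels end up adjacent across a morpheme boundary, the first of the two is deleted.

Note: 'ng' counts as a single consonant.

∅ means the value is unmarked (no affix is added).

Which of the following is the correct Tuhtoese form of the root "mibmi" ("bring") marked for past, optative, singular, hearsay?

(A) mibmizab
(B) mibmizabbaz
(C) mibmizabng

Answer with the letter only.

Attach tense past -z → mibmiz.
Attach mood optative -ab → mibmizab.
number = singular: zero marking, form stays mibmizab.
Attach evidentiality hearsay -ng (after consonant 'b') → mibmizabng.
Vowel deletion: no change.
So the correct form is mibmizabng, option (C).
(A) mibmizab is wrong: it uses assumed instead of hearsay for evidentiality.
(B) mibmizabbaz is wrong: it uses witnessed instead of hearsay for evidentiality.

C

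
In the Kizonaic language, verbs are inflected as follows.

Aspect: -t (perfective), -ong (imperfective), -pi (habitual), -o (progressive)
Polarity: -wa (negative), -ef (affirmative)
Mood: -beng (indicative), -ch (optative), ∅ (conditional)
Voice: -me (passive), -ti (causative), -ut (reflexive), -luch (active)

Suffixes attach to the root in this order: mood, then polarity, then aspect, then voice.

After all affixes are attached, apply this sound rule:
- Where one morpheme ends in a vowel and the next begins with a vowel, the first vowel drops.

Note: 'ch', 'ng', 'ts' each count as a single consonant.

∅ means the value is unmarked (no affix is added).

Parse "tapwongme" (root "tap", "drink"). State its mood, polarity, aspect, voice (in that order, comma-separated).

conditional, negative, imperfective, passive

Segment: tap-wa-ong-me.
mood: ∅ → conditional.
polarity: -wa → negative.
aspect: -ong → imperfective.
voice: -me → passive.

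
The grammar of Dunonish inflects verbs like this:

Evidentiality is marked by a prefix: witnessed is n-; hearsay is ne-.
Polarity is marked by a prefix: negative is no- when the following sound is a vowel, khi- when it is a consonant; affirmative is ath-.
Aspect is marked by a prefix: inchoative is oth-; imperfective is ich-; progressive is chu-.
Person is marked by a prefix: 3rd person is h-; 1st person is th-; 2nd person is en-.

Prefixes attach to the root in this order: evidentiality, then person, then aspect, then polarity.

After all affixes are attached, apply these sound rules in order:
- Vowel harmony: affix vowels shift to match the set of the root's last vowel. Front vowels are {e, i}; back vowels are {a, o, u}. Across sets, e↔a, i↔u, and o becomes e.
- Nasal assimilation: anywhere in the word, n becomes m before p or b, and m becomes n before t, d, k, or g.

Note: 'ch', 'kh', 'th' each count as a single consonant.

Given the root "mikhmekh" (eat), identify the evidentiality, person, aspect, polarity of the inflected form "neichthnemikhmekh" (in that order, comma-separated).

Segment: no-ich-th-ne-mikhmekh.
evidentiality: ne- → hearsay.
person: th- → 1st person.
aspect: ich- → imperfective.
polarity: no/khi- → negative.

hearsay, 1st person, imperfective, negative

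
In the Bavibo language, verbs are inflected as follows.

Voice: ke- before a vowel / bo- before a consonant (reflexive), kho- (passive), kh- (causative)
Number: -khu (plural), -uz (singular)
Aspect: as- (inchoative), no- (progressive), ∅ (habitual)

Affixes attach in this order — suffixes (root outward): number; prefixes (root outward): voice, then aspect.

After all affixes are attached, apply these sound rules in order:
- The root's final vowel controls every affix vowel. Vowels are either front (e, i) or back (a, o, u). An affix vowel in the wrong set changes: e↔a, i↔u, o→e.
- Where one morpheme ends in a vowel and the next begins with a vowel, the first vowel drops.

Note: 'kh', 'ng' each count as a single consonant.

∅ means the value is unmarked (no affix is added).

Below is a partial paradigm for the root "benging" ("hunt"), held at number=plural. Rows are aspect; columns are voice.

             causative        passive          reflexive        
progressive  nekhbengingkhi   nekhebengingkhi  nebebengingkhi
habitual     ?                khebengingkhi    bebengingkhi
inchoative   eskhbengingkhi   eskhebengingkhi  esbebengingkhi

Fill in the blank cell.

Attach number plural -khu → bengingkhu.
Attach voice causative kh- → khbengingkhu.
aspect = habitual: zero marking, form stays khbengingkhu.
Apply vowel harmony: khbengingkhu → khbengingkhi.
Vowel deletion: no change.

khbengingkhi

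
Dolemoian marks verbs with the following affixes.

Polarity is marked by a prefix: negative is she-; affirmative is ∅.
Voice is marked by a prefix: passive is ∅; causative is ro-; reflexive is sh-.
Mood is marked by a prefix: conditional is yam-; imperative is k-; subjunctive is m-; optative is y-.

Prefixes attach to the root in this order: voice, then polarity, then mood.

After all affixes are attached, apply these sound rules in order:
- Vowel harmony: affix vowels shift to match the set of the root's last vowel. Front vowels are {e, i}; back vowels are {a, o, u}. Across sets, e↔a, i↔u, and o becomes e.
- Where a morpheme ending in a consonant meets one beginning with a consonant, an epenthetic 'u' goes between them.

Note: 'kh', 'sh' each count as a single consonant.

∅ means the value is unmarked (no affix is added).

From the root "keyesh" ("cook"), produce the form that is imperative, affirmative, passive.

voice = passive: zero marking, form stays keyesh.
polarity = affirmative: zero marking, form stays keyesh.
Attach mood imperative k- → kkeyesh.
Vowel harmony: no change.
Apply epenthesis: kkeyesh → kukeyesh.

kukeyesh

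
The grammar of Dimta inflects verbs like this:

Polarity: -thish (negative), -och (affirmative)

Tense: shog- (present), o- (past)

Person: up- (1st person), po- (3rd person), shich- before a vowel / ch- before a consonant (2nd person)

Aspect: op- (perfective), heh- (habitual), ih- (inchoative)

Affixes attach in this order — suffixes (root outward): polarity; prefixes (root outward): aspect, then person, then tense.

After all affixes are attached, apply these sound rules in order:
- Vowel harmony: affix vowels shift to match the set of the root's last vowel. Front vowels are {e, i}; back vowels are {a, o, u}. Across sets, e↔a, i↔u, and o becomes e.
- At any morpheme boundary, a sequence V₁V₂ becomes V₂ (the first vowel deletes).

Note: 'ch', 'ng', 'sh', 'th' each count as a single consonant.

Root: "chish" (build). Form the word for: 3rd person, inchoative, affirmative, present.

Attach polarity affirmative -och → chishoch.
Attach aspect inchoative ih- → ihchishoch.
Attach person 3rd person po- → poihchishoch.
Attach tense present shog- → shogpoihchishoch.
Apply vowel harmony: shogpoihchishoch → shegpeihchishech.
Apply vowel deletion: shegpeihchishech → shegpihchishech.

shegpihchishech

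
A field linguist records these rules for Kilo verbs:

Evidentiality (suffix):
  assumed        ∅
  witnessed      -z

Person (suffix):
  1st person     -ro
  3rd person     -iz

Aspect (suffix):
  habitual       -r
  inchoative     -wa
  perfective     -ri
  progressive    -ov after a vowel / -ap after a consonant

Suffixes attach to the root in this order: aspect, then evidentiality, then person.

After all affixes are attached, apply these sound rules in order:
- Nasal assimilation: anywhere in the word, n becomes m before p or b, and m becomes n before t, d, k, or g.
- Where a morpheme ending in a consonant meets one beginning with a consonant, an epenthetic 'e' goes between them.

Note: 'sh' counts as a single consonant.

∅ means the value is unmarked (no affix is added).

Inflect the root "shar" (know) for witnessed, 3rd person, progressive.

sharapeziz

Attach aspect progressive -ap (after consonant 'r') → sharap.
Attach evidentiality witnessed -z → sharapz.
Attach person 3rd person -iz → sharapziz.
Nasal assimilation: no change.
Apply epenthesis: sharapziz → sharapeziz.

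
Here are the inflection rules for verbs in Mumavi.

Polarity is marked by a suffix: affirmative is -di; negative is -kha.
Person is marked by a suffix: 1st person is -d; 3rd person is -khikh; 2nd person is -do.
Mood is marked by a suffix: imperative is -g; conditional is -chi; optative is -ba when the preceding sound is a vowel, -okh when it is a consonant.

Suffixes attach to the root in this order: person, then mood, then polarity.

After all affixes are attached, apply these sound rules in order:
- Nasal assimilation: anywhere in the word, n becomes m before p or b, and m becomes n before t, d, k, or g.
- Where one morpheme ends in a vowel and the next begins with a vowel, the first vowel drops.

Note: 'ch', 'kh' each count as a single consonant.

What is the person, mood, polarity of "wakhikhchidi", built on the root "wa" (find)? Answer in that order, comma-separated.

Segment: wa-khikh-chi-di.
person: -khikh → 3rd person.
mood: -chi → conditional.
polarity: -di → affirmative.

3rd person, conditional, affirmative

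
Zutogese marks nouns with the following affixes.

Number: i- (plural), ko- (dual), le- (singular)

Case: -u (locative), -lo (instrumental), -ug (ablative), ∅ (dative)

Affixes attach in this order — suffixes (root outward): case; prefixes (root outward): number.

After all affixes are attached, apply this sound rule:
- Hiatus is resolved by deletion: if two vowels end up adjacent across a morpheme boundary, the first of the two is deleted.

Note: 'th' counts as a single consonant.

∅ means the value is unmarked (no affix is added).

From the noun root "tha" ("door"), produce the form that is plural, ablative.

Attach case ablative -ug → thaug.
Attach number plural i- → ithaug.
Apply vowel deletion: ithaug → ithug.

ithug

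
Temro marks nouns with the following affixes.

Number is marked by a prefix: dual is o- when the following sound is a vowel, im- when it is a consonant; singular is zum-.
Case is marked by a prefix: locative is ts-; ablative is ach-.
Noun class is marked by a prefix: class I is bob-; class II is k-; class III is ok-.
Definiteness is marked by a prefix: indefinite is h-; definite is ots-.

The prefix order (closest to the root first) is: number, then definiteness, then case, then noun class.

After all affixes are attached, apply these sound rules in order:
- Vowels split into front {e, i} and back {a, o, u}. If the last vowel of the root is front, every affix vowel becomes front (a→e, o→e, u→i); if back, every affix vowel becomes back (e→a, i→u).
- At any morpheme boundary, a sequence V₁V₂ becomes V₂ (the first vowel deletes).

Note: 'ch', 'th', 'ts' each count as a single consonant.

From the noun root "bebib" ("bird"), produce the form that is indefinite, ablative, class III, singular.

Attach number singular zum- → zumbebib.
Attach definiteness indefinite h- → hzumbebib.
Attach case ablative ach- → achhzumbebib.
Attach noun class class III ok- → okachhzumbebib.
Apply vowel harmony: okachhzumbebib → ekechhzimbebib.
Vowel deletion: no change.

ekechhzimbebib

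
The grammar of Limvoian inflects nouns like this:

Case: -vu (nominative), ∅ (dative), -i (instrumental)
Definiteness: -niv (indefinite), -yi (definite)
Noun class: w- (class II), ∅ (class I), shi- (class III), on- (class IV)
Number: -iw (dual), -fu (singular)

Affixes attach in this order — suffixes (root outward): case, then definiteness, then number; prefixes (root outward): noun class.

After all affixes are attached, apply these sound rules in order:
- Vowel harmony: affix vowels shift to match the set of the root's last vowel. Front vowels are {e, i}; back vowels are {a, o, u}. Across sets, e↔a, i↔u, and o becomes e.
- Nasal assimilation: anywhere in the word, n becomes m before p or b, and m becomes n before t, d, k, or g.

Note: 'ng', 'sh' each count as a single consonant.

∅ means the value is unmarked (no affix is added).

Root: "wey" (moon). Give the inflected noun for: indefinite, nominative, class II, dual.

wweyviniviw

Attach case nominative -vu → weyvu.
Attach noun class class II w- → wweyvu.
Attach definiteness indefinite -niv → wweyvuniv.
Attach number dual -iw → wweyvuniviw.
Apply vowel harmony: wweyvuniviw → wweyviniviw.
Nasal assimilation: no change.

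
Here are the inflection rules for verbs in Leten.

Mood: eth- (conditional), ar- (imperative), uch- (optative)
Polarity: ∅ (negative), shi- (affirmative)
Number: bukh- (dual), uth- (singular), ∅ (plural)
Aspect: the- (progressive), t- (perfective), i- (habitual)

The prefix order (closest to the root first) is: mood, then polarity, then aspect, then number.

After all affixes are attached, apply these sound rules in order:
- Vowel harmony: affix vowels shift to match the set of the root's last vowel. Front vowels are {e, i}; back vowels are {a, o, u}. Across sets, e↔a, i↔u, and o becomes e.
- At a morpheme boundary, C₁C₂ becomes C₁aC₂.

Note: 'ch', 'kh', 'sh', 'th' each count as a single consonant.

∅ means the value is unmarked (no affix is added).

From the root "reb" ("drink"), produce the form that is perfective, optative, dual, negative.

bikhatichareb

Attach mood optative uch- → uchreb.
polarity = negative: zero marking, form stays uchreb.
Attach aspect perfective t- → tuchreb.
Attach number dual bukh- → bukhtuchreb.
Apply vowel harmony: bukhtuchreb → bikhtichreb.
Apply epenthesis: bikhtichreb → bikhatichareb.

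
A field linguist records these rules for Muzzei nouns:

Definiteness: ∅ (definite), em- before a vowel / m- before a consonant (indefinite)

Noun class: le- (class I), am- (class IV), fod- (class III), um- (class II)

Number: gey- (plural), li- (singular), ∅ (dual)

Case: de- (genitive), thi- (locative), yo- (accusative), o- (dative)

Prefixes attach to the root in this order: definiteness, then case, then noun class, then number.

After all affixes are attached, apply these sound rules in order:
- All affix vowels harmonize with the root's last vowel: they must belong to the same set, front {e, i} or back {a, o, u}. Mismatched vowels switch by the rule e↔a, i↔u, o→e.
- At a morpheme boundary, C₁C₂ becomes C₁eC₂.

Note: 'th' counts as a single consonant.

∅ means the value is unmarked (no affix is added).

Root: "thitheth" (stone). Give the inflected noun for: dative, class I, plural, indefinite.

geyeleemethitheth

Attach definiteness indefinite m- (before consonant 'th') → mthitheth.
Attach case dative o- → omthitheth.
Attach noun class class I le- → leomthitheth.
Attach number plural gey- → geyleomthitheth.
Apply vowel harmony: geyleomthitheth → geyleemthitheth.
Apply epenthesis: geyleemthitheth → geyeleemethitheth.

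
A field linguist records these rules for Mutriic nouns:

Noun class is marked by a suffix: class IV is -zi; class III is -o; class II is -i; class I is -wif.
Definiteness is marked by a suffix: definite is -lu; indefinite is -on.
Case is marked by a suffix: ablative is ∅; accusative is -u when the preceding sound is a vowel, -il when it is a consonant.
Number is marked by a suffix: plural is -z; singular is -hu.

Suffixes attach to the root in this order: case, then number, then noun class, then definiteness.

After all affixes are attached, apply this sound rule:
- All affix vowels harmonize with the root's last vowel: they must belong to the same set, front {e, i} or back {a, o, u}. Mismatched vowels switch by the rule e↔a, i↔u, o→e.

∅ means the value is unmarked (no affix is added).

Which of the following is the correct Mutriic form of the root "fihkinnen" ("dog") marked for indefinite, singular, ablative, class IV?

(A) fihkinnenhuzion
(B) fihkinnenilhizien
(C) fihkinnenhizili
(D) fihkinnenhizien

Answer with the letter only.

D

case = ablative: zero marking, form stays fihkinnen.
Attach number singular -hu → fihkinnenhu.
Attach noun class class IV -zi → fihkinnenhuzi.
Attach definiteness indefinite -on → fihkinnenhuzion.
Apply vowel harmony: fihkinnenhuzion → fihkinnenhizien.
So the correct form is fihkinnenhizien, option (D).
(B) fihkinnenilhizien is wrong: it uses accusative instead of ablative for case.
(A) fihkinnenhuzion is wrong: it fails to apply the sound rule(s).
(C) fihkinnenhizili is wrong: it uses definite instead of indefinite for definiteness.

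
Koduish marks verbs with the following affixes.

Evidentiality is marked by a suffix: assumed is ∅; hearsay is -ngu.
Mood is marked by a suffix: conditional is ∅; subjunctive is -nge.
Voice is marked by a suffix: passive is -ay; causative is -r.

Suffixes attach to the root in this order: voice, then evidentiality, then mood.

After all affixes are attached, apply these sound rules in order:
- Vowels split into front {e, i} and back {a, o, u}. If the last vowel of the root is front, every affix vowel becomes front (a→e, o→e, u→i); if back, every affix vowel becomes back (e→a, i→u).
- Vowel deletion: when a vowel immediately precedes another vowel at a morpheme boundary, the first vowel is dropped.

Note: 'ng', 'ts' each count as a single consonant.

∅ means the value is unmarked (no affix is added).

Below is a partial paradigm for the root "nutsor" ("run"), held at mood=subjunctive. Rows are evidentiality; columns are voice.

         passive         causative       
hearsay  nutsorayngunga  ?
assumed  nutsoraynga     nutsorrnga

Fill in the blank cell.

Attach voice causative -r → nutsorr.
Attach evidentiality hearsay -ngu → nutsorrngu.
Attach mood subjunctive -nge → nutsorrngunge.
Apply vowel harmony: nutsorrngunge → nutsorrngunga.
Vowel deletion: no change.

nutsorrngunga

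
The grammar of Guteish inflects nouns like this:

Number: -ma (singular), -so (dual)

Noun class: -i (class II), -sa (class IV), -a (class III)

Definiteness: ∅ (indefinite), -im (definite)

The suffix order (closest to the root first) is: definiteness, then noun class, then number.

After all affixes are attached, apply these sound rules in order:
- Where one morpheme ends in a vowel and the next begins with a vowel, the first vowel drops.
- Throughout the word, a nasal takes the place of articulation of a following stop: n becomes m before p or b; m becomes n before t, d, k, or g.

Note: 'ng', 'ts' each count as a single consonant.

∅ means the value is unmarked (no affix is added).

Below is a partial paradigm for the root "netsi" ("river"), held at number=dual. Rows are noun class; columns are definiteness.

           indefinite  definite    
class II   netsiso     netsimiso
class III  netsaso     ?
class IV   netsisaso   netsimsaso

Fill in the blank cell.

Attach definiteness definite -im → netsiim.
Attach noun class class III -a → netsiima.
Attach number dual -so → netsiimaso.
Apply vowel deletion: netsiimaso → netsimaso.
Nasal assimilation: no change.

netsimaso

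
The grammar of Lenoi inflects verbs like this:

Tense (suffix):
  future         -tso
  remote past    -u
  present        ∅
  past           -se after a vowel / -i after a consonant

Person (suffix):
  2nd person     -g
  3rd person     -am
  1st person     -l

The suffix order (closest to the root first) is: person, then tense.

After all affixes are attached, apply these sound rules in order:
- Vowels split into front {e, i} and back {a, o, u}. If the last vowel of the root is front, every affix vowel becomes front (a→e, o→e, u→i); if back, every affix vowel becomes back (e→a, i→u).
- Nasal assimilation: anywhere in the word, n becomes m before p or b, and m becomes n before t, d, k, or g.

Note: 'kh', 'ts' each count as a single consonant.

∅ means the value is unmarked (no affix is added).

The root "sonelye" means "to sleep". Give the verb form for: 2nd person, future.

sonelyegtse

Attach person 2nd person -g → sonelyeg.
Attach tense future -tso → sonelyegtso.
Apply vowel harmony: sonelyegtso → sonelyegtse.
Nasal assimilation: no change.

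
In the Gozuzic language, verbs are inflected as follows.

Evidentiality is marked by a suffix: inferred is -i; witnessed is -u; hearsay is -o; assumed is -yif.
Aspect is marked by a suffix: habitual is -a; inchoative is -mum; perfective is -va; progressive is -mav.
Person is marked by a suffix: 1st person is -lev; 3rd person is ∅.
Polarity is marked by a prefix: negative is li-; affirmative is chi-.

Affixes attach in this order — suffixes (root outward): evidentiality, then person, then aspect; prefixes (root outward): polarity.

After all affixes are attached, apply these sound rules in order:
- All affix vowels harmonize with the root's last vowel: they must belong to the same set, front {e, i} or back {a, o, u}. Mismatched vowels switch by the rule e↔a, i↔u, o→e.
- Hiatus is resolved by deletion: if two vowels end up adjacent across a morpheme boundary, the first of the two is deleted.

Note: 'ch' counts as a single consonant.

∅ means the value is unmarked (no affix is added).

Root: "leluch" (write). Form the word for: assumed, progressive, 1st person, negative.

Attach evidentiality assumed -yif → leluchyif.
Attach polarity negative li- → lileluchyif.
Attach person 1st person -lev → lileluchyiflev.
Attach aspect progressive -mav → lileluchyiflevmav.
Apply vowel harmony: lileluchyiflevmav → luleluchyuflavmav.
Vowel deletion: no change.

luleluchyuflavmav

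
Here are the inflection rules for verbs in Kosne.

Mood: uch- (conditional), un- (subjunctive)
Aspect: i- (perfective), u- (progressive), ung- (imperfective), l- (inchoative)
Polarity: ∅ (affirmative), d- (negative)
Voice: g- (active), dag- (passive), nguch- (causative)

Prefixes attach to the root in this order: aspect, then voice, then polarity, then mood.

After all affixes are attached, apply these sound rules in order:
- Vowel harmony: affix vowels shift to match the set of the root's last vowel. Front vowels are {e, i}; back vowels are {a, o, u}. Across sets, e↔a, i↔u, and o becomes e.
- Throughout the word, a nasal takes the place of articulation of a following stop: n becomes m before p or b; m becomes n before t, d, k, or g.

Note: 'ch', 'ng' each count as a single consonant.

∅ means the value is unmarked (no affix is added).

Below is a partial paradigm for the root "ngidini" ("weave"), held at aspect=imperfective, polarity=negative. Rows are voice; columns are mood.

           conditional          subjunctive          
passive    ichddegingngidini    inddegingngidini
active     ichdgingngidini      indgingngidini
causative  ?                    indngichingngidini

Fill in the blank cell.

Attach aspect imperfective ung- → ungngidini.
Attach voice causative nguch- → nguchungngidini.
Attach polarity negative d- → dnguchungngidini.
Attach mood conditional uch- → uchdnguchungngidini.
Apply vowel harmony: uchdnguchungngidini → ichdngichingngidini.
Nasal assimilation: no change.

ichdngichingngidini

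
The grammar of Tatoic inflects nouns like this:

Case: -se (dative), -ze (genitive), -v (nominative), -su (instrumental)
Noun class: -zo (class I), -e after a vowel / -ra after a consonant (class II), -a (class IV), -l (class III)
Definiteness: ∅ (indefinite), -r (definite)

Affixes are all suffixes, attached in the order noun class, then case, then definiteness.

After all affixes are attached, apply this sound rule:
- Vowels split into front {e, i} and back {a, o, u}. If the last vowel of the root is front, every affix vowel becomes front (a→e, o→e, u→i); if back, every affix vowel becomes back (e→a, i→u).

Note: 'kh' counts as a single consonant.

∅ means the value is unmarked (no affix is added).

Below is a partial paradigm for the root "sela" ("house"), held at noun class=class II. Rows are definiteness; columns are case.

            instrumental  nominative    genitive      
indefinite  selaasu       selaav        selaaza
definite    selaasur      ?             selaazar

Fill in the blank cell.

selaavr

Attach noun class class II -e (after vowel 'a') → selae.
Attach case nominative -v → selaev.
Attach definiteness definite -r → selaevr.
Apply vowel harmony: selaevr → selaavr.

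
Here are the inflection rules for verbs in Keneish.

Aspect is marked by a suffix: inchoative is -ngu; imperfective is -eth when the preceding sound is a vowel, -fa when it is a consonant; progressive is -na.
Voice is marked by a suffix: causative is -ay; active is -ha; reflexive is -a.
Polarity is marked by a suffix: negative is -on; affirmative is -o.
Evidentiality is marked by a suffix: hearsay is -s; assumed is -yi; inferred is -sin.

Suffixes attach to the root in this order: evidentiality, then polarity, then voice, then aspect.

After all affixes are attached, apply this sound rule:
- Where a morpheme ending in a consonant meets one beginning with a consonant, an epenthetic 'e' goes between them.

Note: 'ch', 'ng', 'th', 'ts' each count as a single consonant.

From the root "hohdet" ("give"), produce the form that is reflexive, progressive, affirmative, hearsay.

hohdetesoana

Attach evidentiality hearsay -s → hohdets.
Attach polarity affirmative -o → hohdetso.
Attach voice reflexive -a → hohdetsoa.
Attach aspect progressive -na → hohdetsoana.
Apply epenthesis: hohdetsoana → hohdetesoana.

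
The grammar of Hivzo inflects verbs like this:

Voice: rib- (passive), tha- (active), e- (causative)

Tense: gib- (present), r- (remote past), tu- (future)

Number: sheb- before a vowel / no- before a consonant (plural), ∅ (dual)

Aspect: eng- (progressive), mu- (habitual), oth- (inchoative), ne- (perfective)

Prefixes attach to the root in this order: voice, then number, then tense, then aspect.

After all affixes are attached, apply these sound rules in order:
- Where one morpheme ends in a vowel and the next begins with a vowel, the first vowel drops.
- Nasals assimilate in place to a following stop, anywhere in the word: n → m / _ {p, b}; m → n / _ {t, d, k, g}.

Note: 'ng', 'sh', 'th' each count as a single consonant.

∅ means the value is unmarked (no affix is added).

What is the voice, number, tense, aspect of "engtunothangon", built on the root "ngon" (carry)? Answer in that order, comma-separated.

Segment: eng-tu-no-tha-ngon.
voice: tha- → active.
number: sheb/no- → plural.
tense: tu- → future.
aspect: eng- → progressive.

active, plural, future, progressive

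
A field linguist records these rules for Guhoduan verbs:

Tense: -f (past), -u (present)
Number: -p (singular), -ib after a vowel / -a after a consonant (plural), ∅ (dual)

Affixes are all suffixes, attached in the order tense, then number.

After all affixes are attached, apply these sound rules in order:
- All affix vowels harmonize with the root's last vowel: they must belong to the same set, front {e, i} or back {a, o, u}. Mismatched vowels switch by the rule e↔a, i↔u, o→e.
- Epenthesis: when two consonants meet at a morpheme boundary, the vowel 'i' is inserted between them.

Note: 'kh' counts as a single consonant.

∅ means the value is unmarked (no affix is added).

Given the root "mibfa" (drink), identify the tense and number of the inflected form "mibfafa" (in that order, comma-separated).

Segment: mibfa-f-a.
tense: -f → past.
number: -ib/a → plural.

past, plural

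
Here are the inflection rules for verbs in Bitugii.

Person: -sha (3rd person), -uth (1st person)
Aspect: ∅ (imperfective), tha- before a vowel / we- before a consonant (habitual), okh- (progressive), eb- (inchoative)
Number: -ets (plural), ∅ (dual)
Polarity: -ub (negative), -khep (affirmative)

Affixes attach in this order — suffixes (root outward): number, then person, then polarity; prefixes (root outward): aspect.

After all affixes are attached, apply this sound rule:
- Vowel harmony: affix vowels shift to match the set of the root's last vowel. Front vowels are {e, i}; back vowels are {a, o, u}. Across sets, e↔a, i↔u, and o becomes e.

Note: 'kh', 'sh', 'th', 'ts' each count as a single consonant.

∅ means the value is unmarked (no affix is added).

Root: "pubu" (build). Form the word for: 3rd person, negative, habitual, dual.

wapubushaub

Attach aspect habitual we- (before consonant 'p') → wepubu.
number = dual: zero marking, form stays wepubu.
Attach person 3rd person -sha → wepubusha.
Attach polarity negative -ub → wepubushaub.
Apply vowel harmony: wepubushaub → wapubushaub.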